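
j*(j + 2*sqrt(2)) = j^2 + 2*sqrt(2)*j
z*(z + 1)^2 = z^3 + 2*z^2 + z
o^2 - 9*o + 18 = (o - 6)*(o - 3)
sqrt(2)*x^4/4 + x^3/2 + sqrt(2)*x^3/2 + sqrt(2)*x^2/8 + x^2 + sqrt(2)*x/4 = x*(x/2 + 1)*(x + sqrt(2)/2)*(sqrt(2)*x/2 + 1/2)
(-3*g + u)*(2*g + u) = -6*g^2 - g*u + u^2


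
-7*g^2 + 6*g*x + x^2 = (-g + x)*(7*g + x)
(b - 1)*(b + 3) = b^2 + 2*b - 3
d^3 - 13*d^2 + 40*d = d*(d - 8)*(d - 5)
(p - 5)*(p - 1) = p^2 - 6*p + 5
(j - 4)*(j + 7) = j^2 + 3*j - 28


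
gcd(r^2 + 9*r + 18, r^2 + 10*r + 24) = r + 6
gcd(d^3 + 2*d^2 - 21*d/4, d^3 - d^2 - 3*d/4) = d^2 - 3*d/2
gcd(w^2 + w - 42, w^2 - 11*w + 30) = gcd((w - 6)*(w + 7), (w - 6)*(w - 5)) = w - 6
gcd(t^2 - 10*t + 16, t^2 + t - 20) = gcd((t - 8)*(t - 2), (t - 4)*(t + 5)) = 1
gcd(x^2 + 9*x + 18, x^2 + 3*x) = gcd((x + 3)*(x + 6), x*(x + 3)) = x + 3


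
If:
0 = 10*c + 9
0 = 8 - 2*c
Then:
No Solution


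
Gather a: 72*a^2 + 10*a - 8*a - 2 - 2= 72*a^2 + 2*a - 4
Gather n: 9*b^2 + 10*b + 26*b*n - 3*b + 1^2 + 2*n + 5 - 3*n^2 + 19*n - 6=9*b^2 + 7*b - 3*n^2 + n*(26*b + 21)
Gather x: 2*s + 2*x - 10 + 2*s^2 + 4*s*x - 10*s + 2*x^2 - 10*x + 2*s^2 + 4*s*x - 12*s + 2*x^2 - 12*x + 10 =4*s^2 - 20*s + 4*x^2 + x*(8*s - 20)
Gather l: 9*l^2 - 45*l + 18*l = 9*l^2 - 27*l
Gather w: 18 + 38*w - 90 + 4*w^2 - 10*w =4*w^2 + 28*w - 72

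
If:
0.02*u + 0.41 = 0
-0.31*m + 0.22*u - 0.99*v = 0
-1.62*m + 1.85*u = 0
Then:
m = -23.41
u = -20.50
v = 2.78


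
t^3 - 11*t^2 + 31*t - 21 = (t - 7)*(t - 3)*(t - 1)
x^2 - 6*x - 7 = (x - 7)*(x + 1)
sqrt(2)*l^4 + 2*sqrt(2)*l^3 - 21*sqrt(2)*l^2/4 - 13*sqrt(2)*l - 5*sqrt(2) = (l - 5/2)*(l + 2)^2*(sqrt(2)*l + sqrt(2)/2)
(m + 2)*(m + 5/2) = m^2 + 9*m/2 + 5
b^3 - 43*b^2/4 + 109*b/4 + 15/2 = (b - 6)*(b - 5)*(b + 1/4)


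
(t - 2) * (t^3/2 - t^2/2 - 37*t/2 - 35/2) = t^4/2 - 3*t^3/2 - 35*t^2/2 + 39*t/2 + 35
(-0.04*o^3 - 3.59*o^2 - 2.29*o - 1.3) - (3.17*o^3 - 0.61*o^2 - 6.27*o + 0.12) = -3.21*o^3 - 2.98*o^2 + 3.98*o - 1.42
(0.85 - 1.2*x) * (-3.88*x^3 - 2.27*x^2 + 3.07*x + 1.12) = 4.656*x^4 - 0.574*x^3 - 5.6135*x^2 + 1.2655*x + 0.952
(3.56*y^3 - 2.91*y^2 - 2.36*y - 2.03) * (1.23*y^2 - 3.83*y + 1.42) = 4.3788*y^5 - 17.2141*y^4 + 13.2977*y^3 + 2.4097*y^2 + 4.4237*y - 2.8826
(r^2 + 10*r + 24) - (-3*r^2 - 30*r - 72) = 4*r^2 + 40*r + 96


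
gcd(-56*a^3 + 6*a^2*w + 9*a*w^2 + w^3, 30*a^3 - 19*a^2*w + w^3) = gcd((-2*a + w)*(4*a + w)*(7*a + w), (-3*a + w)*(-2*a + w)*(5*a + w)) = -2*a + w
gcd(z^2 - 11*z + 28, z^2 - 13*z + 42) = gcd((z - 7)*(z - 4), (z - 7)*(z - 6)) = z - 7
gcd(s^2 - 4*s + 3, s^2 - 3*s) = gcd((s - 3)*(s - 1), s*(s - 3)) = s - 3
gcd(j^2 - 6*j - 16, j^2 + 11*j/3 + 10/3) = j + 2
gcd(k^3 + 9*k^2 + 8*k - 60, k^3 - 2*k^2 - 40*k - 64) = 1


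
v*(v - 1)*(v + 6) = v^3 + 5*v^2 - 6*v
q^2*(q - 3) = q^3 - 3*q^2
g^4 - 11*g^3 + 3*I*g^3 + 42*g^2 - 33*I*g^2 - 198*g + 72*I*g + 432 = (g - 8)*(g - 3)*(g - 3*I)*(g + 6*I)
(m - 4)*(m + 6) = m^2 + 2*m - 24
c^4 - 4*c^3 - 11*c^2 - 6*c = c*(c - 6)*(c + 1)^2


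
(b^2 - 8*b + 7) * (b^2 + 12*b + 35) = b^4 + 4*b^3 - 54*b^2 - 196*b + 245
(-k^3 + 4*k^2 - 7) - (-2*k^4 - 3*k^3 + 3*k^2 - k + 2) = 2*k^4 + 2*k^3 + k^2 + k - 9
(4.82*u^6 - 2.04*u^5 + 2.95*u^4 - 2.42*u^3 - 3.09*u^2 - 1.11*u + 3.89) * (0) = 0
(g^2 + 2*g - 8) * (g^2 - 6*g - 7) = g^4 - 4*g^3 - 27*g^2 + 34*g + 56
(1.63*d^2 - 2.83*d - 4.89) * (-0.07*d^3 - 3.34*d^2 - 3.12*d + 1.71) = -0.1141*d^5 - 5.2461*d^4 + 4.7089*d^3 + 27.9495*d^2 + 10.4175*d - 8.3619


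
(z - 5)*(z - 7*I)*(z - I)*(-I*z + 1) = -I*z^4 - 7*z^3 + 5*I*z^3 + 35*z^2 - I*z^2 - 7*z + 5*I*z + 35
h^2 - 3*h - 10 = (h - 5)*(h + 2)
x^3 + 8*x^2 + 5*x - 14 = (x - 1)*(x + 2)*(x + 7)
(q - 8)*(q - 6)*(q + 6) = q^3 - 8*q^2 - 36*q + 288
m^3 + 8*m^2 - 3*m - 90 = (m - 3)*(m + 5)*(m + 6)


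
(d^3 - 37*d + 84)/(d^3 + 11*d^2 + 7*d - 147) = (d - 4)/(d + 7)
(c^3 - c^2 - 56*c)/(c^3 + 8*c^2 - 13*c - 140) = c*(c - 8)/(c^2 + c - 20)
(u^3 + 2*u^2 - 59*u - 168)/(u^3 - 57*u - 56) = (u + 3)/(u + 1)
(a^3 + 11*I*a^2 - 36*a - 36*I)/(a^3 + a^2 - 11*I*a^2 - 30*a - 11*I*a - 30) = (a^3 + 11*I*a^2 - 36*a - 36*I)/(a^3 + a^2*(1 - 11*I) - a*(30 + 11*I) - 30)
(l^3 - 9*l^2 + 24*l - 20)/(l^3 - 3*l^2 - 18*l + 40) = (l - 2)/(l + 4)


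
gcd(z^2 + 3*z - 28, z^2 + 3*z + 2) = 1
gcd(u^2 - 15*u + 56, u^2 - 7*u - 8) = u - 8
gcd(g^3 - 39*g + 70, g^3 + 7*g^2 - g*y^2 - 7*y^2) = g + 7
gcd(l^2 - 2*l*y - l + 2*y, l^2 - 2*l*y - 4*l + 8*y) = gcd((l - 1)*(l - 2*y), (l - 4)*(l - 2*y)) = -l + 2*y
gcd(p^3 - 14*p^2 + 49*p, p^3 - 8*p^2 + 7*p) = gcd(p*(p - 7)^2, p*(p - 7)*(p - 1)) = p^2 - 7*p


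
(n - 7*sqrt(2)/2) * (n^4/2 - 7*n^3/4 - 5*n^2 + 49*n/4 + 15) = n^5/2 - 7*sqrt(2)*n^4/4 - 7*n^4/4 - 5*n^3 + 49*sqrt(2)*n^3/8 + 49*n^2/4 + 35*sqrt(2)*n^2/2 - 343*sqrt(2)*n/8 + 15*n - 105*sqrt(2)/2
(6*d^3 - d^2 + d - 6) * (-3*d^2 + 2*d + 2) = -18*d^5 + 15*d^4 + 7*d^3 + 18*d^2 - 10*d - 12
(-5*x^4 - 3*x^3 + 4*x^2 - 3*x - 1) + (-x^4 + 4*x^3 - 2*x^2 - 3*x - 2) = -6*x^4 + x^3 + 2*x^2 - 6*x - 3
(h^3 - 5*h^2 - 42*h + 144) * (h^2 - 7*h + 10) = h^5 - 12*h^4 + 3*h^3 + 388*h^2 - 1428*h + 1440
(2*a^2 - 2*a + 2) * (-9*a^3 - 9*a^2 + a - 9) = -18*a^5 + 2*a^3 - 38*a^2 + 20*a - 18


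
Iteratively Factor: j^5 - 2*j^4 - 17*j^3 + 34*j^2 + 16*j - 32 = (j + 4)*(j^4 - 6*j^3 + 7*j^2 + 6*j - 8) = (j - 4)*(j + 4)*(j^3 - 2*j^2 - j + 2) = (j - 4)*(j - 2)*(j + 4)*(j^2 - 1) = (j - 4)*(j - 2)*(j - 1)*(j + 4)*(j + 1)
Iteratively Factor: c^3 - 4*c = (c - 2)*(c^2 + 2*c) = (c - 2)*(c + 2)*(c)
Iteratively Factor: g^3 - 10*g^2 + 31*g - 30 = (g - 3)*(g^2 - 7*g + 10) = (g - 5)*(g - 3)*(g - 2)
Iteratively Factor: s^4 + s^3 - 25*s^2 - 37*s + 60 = (s - 5)*(s^3 + 6*s^2 + 5*s - 12) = (s - 5)*(s + 3)*(s^2 + 3*s - 4) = (s - 5)*(s - 1)*(s + 3)*(s + 4)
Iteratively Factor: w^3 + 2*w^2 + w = (w)*(w^2 + 2*w + 1) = w*(w + 1)*(w + 1)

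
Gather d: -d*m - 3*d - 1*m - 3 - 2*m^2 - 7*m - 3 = d*(-m - 3) - 2*m^2 - 8*m - 6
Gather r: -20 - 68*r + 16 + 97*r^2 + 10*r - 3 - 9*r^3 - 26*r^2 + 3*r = -9*r^3 + 71*r^2 - 55*r - 7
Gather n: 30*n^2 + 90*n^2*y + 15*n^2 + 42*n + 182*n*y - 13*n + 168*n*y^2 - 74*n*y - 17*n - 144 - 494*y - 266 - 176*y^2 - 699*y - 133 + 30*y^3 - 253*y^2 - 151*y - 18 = n^2*(90*y + 45) + n*(168*y^2 + 108*y + 12) + 30*y^3 - 429*y^2 - 1344*y - 561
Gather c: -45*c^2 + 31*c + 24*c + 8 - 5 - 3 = -45*c^2 + 55*c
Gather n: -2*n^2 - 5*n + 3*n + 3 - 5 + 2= -2*n^2 - 2*n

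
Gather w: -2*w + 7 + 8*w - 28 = 6*w - 21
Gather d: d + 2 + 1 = d + 3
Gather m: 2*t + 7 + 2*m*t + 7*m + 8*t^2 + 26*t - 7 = m*(2*t + 7) + 8*t^2 + 28*t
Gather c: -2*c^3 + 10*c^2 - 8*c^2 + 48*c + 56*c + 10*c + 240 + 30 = -2*c^3 + 2*c^2 + 114*c + 270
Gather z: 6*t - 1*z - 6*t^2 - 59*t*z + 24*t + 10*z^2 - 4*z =-6*t^2 + 30*t + 10*z^2 + z*(-59*t - 5)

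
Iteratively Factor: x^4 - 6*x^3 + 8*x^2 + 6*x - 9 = (x + 1)*(x^3 - 7*x^2 + 15*x - 9) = (x - 1)*(x + 1)*(x^2 - 6*x + 9) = (x - 3)*(x - 1)*(x + 1)*(x - 3)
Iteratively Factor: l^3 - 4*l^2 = (l)*(l^2 - 4*l) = l^2*(l - 4)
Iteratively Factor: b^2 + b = (b + 1)*(b)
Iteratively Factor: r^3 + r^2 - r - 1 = (r + 1)*(r^2 - 1) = (r - 1)*(r + 1)*(r + 1)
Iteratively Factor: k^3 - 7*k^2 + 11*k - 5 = (k - 1)*(k^2 - 6*k + 5) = (k - 1)^2*(k - 5)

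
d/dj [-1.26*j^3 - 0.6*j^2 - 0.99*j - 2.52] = -3.78*j^2 - 1.2*j - 0.99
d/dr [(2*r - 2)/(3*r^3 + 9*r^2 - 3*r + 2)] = 2*(-6*r^3 + 18*r - 1)/(9*r^6 + 54*r^5 + 63*r^4 - 42*r^3 + 45*r^2 - 12*r + 4)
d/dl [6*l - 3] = 6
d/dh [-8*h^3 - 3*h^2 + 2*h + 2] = -24*h^2 - 6*h + 2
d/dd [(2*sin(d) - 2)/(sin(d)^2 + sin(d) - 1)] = 2*(2 - sin(d))*sin(d)*cos(d)/(sin(d) - cos(d)^2)^2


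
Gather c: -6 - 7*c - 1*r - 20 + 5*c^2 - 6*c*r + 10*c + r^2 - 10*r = 5*c^2 + c*(3 - 6*r) + r^2 - 11*r - 26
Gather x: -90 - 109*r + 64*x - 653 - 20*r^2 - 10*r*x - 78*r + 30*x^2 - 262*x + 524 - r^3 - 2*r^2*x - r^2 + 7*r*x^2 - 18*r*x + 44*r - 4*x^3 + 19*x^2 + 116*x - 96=-r^3 - 21*r^2 - 143*r - 4*x^3 + x^2*(7*r + 49) + x*(-2*r^2 - 28*r - 82) - 315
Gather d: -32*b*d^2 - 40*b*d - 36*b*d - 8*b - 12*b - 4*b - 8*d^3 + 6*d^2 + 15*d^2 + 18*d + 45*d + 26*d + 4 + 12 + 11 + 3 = -24*b - 8*d^3 + d^2*(21 - 32*b) + d*(89 - 76*b) + 30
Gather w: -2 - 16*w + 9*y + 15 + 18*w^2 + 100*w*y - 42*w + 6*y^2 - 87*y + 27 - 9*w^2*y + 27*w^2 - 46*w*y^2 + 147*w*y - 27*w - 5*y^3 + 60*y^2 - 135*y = w^2*(45 - 9*y) + w*(-46*y^2 + 247*y - 85) - 5*y^3 + 66*y^2 - 213*y + 40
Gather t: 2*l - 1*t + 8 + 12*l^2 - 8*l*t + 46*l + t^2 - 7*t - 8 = 12*l^2 + 48*l + t^2 + t*(-8*l - 8)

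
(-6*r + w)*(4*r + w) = -24*r^2 - 2*r*w + w^2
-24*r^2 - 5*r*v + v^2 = (-8*r + v)*(3*r + v)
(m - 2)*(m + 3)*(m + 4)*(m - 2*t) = m^4 - 2*m^3*t + 5*m^3 - 10*m^2*t - 2*m^2 + 4*m*t - 24*m + 48*t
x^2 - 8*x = x*(x - 8)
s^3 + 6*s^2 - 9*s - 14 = (s - 2)*(s + 1)*(s + 7)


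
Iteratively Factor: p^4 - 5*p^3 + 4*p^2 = (p)*(p^3 - 5*p^2 + 4*p) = p*(p - 1)*(p^2 - 4*p) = p*(p - 4)*(p - 1)*(p)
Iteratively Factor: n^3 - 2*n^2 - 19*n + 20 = (n + 4)*(n^2 - 6*n + 5) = (n - 1)*(n + 4)*(n - 5)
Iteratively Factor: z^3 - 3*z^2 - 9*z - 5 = (z + 1)*(z^2 - 4*z - 5) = (z - 5)*(z + 1)*(z + 1)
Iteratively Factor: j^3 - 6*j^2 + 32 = (j - 4)*(j^2 - 2*j - 8) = (j - 4)*(j + 2)*(j - 4)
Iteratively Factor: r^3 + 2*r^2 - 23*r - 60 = (r + 3)*(r^2 - r - 20) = (r + 3)*(r + 4)*(r - 5)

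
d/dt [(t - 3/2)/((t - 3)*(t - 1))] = (-t^2 + 3*t - 3)/(t^4 - 8*t^3 + 22*t^2 - 24*t + 9)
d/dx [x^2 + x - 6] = 2*x + 1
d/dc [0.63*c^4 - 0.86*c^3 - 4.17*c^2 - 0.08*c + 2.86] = 2.52*c^3 - 2.58*c^2 - 8.34*c - 0.08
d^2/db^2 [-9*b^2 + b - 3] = -18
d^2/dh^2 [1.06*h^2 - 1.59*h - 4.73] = 2.12000000000000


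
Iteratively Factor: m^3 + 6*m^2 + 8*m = (m)*(m^2 + 6*m + 8) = m*(m + 4)*(m + 2)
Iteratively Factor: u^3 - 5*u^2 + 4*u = (u)*(u^2 - 5*u + 4) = u*(u - 1)*(u - 4)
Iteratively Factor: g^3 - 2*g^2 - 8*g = (g - 4)*(g^2 + 2*g) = g*(g - 4)*(g + 2)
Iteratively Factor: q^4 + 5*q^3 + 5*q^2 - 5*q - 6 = (q + 2)*(q^3 + 3*q^2 - q - 3) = (q + 1)*(q + 2)*(q^2 + 2*q - 3) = (q + 1)*(q + 2)*(q + 3)*(q - 1)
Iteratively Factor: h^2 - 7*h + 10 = (h - 2)*(h - 5)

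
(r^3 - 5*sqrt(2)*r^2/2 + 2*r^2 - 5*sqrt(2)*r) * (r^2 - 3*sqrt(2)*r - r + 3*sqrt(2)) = r^5 - 11*sqrt(2)*r^4/2 + r^4 - 11*sqrt(2)*r^3/2 + 13*r^3 + 15*r^2 + 11*sqrt(2)*r^2 - 30*r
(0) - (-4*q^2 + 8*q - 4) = 4*q^2 - 8*q + 4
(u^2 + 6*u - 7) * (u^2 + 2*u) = u^4 + 8*u^3 + 5*u^2 - 14*u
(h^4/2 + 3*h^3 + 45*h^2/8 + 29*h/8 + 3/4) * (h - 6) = h^5/2 - 99*h^3/8 - 241*h^2/8 - 21*h - 9/2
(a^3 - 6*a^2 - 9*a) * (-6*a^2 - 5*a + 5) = -6*a^5 + 31*a^4 + 89*a^3 + 15*a^2 - 45*a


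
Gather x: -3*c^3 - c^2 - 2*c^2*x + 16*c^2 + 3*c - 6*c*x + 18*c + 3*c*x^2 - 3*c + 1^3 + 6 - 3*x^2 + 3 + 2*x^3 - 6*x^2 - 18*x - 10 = -3*c^3 + 15*c^2 + 18*c + 2*x^3 + x^2*(3*c - 9) + x*(-2*c^2 - 6*c - 18)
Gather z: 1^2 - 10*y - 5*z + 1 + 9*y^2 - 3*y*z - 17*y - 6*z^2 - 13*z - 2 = 9*y^2 - 27*y - 6*z^2 + z*(-3*y - 18)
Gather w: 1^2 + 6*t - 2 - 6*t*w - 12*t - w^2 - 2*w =-6*t - w^2 + w*(-6*t - 2) - 1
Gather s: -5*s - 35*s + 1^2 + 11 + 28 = 40 - 40*s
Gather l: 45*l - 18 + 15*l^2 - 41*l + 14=15*l^2 + 4*l - 4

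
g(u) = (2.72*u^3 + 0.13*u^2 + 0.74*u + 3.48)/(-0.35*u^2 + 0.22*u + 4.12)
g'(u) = (0.7*u - 0.22)*(2.72*u^3 + 0.13*u^2 + 0.74*u + 3.48)/(-0.35*u^2 + 0.22*u + 4.12)^2 + (8.16*u^2 + 0.26*u + 0.74)/(-0.35*u^2 + 0.22*u + 4.12)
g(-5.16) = 58.50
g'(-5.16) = 1.19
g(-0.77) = 0.47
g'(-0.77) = 1.34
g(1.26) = 2.62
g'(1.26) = 4.10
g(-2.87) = -102.15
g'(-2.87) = 486.90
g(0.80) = 1.36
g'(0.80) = 1.63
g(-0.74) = 0.50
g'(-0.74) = 1.23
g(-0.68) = 0.57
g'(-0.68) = 1.03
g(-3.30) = 228.25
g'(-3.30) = 1170.61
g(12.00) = -108.42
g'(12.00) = -6.69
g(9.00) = -90.05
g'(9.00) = -5.24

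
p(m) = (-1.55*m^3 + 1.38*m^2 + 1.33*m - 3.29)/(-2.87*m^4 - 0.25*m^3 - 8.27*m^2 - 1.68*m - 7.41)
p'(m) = (-4.65*m^2 + 2.76*m + 1.33)/(-2.87*m^4 - 0.25*m^3 - 8.27*m^2 - 1.68*m - 7.41) + (-1.55*m^3 + 1.38*m^2 + 1.33*m - 3.29)*(11.48*m^3 + 0.75*m^2 + 16.54*m + 1.68)/(-2.87*m^4 - 0.25*m^3 - 8.27*m^2 - 1.68*m - 7.41)^2 = (-4.4485*m^6 + 7.9212*m^5 + 24.6148*m^4 - 31.8962*m^3 + 40.6697*m^2 - 74.8682*m - 15.3825)/(8.2369*m^8 + 1.435*m^7 + 47.5323*m^6 + 13.7782*m^5 + 111.7663*m^4 + 31.4922*m^3 + 125.3838*m^2 + 24.8976*m + 54.9081)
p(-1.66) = -0.11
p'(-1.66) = 0.16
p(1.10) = 0.09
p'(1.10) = -0.09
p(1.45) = 0.08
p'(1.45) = -0.01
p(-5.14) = -0.11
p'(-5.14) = -0.02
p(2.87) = 0.09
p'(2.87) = 0.00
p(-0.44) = 0.42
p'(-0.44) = 0.41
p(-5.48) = -0.10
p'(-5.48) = -0.02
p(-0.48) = 0.40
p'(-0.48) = 0.46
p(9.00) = 0.05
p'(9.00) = -0.00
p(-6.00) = -0.09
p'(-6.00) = -0.01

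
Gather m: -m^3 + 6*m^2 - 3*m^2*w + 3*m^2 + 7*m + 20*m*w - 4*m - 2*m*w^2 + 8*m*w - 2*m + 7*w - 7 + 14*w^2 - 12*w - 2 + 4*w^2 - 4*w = -m^3 + m^2*(9 - 3*w) + m*(-2*w^2 + 28*w + 1) + 18*w^2 - 9*w - 9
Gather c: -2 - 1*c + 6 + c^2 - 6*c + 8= c^2 - 7*c + 12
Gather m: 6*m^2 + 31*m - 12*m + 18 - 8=6*m^2 + 19*m + 10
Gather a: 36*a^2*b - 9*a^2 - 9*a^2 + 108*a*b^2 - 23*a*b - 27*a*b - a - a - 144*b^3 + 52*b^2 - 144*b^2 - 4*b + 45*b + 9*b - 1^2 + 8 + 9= a^2*(36*b - 18) + a*(108*b^2 - 50*b - 2) - 144*b^3 - 92*b^2 + 50*b + 16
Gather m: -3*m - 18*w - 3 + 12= -3*m - 18*w + 9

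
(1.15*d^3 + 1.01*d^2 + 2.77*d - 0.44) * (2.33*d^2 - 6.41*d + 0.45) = 2.6795*d^5 - 5.0182*d^4 + 0.4975*d^3 - 18.3264*d^2 + 4.0669*d - 0.198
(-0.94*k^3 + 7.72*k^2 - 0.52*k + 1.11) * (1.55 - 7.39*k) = 6.9466*k^4 - 58.5078*k^3 + 15.8088*k^2 - 9.0089*k + 1.7205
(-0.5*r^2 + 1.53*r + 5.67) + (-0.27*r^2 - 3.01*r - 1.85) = -0.77*r^2 - 1.48*r + 3.82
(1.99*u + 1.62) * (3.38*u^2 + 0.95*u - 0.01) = 6.7262*u^3 + 7.3661*u^2 + 1.5191*u - 0.0162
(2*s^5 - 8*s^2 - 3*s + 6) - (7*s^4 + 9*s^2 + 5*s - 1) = 2*s^5 - 7*s^4 - 17*s^2 - 8*s + 7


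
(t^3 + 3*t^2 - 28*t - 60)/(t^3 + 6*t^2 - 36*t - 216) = (t^2 - 3*t - 10)/(t^2 - 36)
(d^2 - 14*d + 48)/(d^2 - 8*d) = (d - 6)/d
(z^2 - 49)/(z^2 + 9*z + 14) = (z - 7)/(z + 2)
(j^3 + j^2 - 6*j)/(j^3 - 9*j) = (j - 2)/(j - 3)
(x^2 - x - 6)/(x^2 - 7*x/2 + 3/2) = 2*(x + 2)/(2*x - 1)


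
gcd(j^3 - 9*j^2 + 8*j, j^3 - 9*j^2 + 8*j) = j^3 - 9*j^2 + 8*j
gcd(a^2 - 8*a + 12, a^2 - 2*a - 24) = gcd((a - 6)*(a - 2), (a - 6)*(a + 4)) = a - 6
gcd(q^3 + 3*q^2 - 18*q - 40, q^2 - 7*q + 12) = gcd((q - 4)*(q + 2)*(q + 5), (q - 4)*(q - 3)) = q - 4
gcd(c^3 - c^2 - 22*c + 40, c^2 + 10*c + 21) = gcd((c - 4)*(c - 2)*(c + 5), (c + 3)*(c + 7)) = 1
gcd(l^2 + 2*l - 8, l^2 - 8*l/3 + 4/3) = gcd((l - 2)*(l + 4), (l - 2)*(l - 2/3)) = l - 2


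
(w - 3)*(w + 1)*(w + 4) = w^3 + 2*w^2 - 11*w - 12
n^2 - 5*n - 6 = (n - 6)*(n + 1)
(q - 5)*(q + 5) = q^2 - 25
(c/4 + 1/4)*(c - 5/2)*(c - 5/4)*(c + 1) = c^4/4 - 7*c^3/16 - 27*c^2/32 + 5*c/8 + 25/32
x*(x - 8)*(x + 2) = x^3 - 6*x^2 - 16*x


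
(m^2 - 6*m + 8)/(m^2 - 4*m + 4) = (m - 4)/(m - 2)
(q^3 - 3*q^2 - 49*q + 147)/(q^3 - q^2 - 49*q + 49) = (q - 3)/(q - 1)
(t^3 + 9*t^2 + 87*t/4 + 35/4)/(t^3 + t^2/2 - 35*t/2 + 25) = (4*t^2 + 16*t + 7)/(2*(2*t^2 - 9*t + 10))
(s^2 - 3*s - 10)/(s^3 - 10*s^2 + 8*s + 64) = (s - 5)/(s^2 - 12*s + 32)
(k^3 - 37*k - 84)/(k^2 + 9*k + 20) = (k^2 - 4*k - 21)/(k + 5)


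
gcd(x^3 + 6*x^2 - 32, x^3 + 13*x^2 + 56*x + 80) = x^2 + 8*x + 16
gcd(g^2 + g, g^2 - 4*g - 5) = g + 1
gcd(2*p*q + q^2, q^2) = q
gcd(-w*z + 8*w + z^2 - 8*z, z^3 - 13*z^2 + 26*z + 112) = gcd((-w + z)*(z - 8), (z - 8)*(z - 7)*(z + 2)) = z - 8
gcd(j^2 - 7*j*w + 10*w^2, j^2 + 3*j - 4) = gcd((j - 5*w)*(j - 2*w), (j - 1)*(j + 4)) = 1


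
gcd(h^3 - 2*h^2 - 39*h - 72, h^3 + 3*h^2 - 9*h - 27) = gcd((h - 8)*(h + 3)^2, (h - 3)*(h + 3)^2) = h^2 + 6*h + 9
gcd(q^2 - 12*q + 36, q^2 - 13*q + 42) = q - 6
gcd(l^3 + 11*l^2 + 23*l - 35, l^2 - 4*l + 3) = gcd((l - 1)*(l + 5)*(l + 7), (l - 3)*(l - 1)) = l - 1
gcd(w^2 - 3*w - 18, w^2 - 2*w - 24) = w - 6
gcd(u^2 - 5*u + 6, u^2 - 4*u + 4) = u - 2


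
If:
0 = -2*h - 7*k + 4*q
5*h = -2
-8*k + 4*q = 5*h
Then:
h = -2/5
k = 6/5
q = 19/10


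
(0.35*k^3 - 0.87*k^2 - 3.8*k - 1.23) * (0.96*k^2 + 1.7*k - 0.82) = 0.336*k^5 - 0.2402*k^4 - 5.414*k^3 - 6.9274*k^2 + 1.025*k + 1.0086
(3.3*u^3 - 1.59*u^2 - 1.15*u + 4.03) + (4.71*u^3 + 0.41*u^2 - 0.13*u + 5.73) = 8.01*u^3 - 1.18*u^2 - 1.28*u + 9.76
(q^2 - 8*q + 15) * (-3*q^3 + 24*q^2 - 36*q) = -3*q^5 + 48*q^4 - 273*q^3 + 648*q^2 - 540*q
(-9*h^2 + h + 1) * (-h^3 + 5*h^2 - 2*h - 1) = 9*h^5 - 46*h^4 + 22*h^3 + 12*h^2 - 3*h - 1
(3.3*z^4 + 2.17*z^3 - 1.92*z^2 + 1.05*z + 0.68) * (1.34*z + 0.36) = 4.422*z^5 + 4.0958*z^4 - 1.7916*z^3 + 0.7158*z^2 + 1.2892*z + 0.2448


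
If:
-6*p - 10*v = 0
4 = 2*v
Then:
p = -10/3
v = 2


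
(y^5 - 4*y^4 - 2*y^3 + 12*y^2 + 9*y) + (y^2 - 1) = y^5 - 4*y^4 - 2*y^3 + 13*y^2 + 9*y - 1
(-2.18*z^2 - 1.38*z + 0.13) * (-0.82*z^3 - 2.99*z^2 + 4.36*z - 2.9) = 1.7876*z^5 + 7.6498*z^4 - 5.4852*z^3 - 0.0834999999999999*z^2 + 4.5688*z - 0.377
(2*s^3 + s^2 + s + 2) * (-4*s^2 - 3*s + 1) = -8*s^5 - 10*s^4 - 5*s^3 - 10*s^2 - 5*s + 2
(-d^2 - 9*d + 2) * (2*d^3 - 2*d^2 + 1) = -2*d^5 - 16*d^4 + 22*d^3 - 5*d^2 - 9*d + 2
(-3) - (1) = -4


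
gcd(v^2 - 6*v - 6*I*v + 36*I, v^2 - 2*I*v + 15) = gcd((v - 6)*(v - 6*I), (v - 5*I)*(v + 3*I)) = 1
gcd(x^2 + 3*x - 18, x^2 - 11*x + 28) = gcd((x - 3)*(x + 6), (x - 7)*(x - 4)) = 1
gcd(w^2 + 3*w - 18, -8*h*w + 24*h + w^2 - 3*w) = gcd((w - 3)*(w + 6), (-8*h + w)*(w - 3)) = w - 3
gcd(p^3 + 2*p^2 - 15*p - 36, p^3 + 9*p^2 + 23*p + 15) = p + 3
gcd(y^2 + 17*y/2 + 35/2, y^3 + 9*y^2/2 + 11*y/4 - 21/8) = y + 7/2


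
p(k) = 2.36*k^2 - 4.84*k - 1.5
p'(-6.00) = -33.16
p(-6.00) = 112.50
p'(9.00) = 37.64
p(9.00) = 146.10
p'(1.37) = 1.63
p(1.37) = -3.70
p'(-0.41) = -6.78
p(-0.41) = 0.88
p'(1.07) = 0.21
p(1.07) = -3.98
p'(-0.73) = -8.29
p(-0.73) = 3.29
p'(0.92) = -0.50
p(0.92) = -3.96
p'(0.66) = -1.72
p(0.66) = -3.67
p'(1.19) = 0.78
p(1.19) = -3.92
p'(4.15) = 14.75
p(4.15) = 19.06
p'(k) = 4.72*k - 4.84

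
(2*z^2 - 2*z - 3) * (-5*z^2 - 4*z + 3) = -10*z^4 + 2*z^3 + 29*z^2 + 6*z - 9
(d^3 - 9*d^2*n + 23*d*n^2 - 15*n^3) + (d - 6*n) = d^3 - 9*d^2*n + 23*d*n^2 + d - 15*n^3 - 6*n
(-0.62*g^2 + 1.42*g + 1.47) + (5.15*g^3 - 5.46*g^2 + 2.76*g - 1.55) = 5.15*g^3 - 6.08*g^2 + 4.18*g - 0.0800000000000001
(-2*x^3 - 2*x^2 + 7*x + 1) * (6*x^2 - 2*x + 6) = -12*x^5 - 8*x^4 + 34*x^3 - 20*x^2 + 40*x + 6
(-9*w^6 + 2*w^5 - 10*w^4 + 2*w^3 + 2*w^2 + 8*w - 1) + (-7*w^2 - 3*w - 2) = -9*w^6 + 2*w^5 - 10*w^4 + 2*w^3 - 5*w^2 + 5*w - 3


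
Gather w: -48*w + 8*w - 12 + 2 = -40*w - 10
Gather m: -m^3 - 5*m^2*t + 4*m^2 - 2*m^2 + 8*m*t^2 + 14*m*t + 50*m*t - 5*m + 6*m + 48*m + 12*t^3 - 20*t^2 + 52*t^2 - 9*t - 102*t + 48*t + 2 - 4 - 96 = -m^3 + m^2*(2 - 5*t) + m*(8*t^2 + 64*t + 49) + 12*t^3 + 32*t^2 - 63*t - 98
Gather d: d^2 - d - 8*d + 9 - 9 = d^2 - 9*d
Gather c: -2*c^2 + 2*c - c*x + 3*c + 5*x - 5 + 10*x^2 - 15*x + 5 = -2*c^2 + c*(5 - x) + 10*x^2 - 10*x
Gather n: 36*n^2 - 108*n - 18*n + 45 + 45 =36*n^2 - 126*n + 90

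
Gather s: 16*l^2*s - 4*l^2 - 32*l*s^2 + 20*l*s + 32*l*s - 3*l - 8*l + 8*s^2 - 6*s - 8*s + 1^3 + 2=-4*l^2 - 11*l + s^2*(8 - 32*l) + s*(16*l^2 + 52*l - 14) + 3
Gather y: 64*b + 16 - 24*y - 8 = 64*b - 24*y + 8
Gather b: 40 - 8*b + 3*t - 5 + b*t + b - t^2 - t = b*(t - 7) - t^2 + 2*t + 35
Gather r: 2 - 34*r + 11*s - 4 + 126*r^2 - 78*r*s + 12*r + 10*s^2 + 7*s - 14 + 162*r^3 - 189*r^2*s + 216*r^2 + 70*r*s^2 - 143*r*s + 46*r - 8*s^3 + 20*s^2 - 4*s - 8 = 162*r^3 + r^2*(342 - 189*s) + r*(70*s^2 - 221*s + 24) - 8*s^3 + 30*s^2 + 14*s - 24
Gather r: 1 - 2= -1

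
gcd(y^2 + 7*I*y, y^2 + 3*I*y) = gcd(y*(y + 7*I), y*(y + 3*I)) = y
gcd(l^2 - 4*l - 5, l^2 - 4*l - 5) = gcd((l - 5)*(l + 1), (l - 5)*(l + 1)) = l^2 - 4*l - 5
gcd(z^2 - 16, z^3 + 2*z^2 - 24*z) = z - 4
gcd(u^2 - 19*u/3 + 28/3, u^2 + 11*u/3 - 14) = u - 7/3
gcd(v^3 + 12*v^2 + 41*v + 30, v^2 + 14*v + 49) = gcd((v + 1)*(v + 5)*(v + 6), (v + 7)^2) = 1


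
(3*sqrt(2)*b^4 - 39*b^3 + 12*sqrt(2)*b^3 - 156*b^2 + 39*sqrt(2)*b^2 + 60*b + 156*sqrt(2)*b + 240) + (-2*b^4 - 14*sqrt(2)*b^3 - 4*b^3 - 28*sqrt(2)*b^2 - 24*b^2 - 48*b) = -2*b^4 + 3*sqrt(2)*b^4 - 43*b^3 - 2*sqrt(2)*b^3 - 180*b^2 + 11*sqrt(2)*b^2 + 12*b + 156*sqrt(2)*b + 240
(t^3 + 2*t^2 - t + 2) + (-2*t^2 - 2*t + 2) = t^3 - 3*t + 4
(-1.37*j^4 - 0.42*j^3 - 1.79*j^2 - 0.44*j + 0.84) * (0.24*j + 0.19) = -0.3288*j^5 - 0.3611*j^4 - 0.5094*j^3 - 0.4457*j^2 + 0.118*j + 0.1596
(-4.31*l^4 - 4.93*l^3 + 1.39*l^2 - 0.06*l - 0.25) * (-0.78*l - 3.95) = 3.3618*l^5 + 20.8699*l^4 + 18.3893*l^3 - 5.4437*l^2 + 0.432*l + 0.9875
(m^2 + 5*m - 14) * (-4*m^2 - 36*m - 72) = -4*m^4 - 56*m^3 - 196*m^2 + 144*m + 1008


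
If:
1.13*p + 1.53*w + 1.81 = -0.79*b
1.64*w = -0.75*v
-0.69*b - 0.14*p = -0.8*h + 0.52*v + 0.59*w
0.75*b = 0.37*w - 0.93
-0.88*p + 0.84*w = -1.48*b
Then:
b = -1.05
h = -1.41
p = -1.39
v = -0.85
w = 0.39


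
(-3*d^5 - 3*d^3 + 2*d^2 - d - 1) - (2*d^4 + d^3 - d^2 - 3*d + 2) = -3*d^5 - 2*d^4 - 4*d^3 + 3*d^2 + 2*d - 3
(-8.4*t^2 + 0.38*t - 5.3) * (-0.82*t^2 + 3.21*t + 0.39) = 6.888*t^4 - 27.2756*t^3 + 2.2898*t^2 - 16.8648*t - 2.067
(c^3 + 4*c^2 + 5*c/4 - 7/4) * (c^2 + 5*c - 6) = c^5 + 9*c^4 + 61*c^3/4 - 39*c^2/2 - 65*c/4 + 21/2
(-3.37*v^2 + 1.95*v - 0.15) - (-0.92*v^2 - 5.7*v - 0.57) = -2.45*v^2 + 7.65*v + 0.42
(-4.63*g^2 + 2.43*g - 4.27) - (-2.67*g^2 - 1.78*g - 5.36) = -1.96*g^2 + 4.21*g + 1.09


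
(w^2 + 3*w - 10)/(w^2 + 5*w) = (w - 2)/w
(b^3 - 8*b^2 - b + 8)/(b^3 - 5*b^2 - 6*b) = (b^2 - 9*b + 8)/(b*(b - 6))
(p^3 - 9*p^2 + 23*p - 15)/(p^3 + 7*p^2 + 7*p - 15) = (p^2 - 8*p + 15)/(p^2 + 8*p + 15)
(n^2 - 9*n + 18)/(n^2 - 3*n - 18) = (n - 3)/(n + 3)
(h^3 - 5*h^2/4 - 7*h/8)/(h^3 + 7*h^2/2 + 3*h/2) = (h - 7/4)/(h + 3)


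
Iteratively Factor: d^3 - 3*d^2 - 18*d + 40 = (d + 4)*(d^2 - 7*d + 10) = (d - 5)*(d + 4)*(d - 2)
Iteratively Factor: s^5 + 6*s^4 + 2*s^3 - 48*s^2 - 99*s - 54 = (s + 2)*(s^4 + 4*s^3 - 6*s^2 - 36*s - 27) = (s - 3)*(s + 2)*(s^3 + 7*s^2 + 15*s + 9) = (s - 3)*(s + 2)*(s + 3)*(s^2 + 4*s + 3) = (s - 3)*(s + 1)*(s + 2)*(s + 3)*(s + 3)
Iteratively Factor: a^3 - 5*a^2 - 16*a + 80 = (a + 4)*(a^2 - 9*a + 20) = (a - 4)*(a + 4)*(a - 5)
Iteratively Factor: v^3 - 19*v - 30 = (v + 3)*(v^2 - 3*v - 10) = (v + 2)*(v + 3)*(v - 5)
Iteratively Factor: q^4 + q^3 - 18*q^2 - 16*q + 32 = (q - 4)*(q^3 + 5*q^2 + 2*q - 8) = (q - 4)*(q + 4)*(q^2 + q - 2) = (q - 4)*(q + 2)*(q + 4)*(q - 1)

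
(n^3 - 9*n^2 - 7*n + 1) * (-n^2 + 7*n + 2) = -n^5 + 16*n^4 - 54*n^3 - 68*n^2 - 7*n + 2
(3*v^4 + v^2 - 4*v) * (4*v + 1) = 12*v^5 + 3*v^4 + 4*v^3 - 15*v^2 - 4*v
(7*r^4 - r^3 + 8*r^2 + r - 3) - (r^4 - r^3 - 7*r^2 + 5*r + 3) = 6*r^4 + 15*r^2 - 4*r - 6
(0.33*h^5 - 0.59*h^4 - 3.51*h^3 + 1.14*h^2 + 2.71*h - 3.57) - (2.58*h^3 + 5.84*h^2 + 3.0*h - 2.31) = 0.33*h^5 - 0.59*h^4 - 6.09*h^3 - 4.7*h^2 - 0.29*h - 1.26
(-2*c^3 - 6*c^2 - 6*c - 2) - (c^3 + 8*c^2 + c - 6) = -3*c^3 - 14*c^2 - 7*c + 4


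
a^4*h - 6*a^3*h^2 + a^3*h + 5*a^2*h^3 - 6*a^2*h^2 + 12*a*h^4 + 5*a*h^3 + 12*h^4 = (a - 4*h)*(a - 3*h)*(a + h)*(a*h + h)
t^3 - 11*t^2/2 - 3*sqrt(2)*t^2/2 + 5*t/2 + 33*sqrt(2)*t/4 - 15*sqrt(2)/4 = (t - 5)*(t - 1/2)*(t - 3*sqrt(2)/2)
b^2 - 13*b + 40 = (b - 8)*(b - 5)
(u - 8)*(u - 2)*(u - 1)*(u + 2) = u^4 - 9*u^3 + 4*u^2 + 36*u - 32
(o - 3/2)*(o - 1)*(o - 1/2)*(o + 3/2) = o^4 - 3*o^3/2 - 7*o^2/4 + 27*o/8 - 9/8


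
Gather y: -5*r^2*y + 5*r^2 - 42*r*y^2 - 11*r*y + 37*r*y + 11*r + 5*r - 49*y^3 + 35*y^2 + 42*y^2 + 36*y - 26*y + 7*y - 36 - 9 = 5*r^2 + 16*r - 49*y^3 + y^2*(77 - 42*r) + y*(-5*r^2 + 26*r + 17) - 45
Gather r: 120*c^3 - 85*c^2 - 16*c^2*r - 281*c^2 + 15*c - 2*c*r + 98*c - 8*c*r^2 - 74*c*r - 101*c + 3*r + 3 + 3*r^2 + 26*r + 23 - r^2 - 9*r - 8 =120*c^3 - 366*c^2 + 12*c + r^2*(2 - 8*c) + r*(-16*c^2 - 76*c + 20) + 18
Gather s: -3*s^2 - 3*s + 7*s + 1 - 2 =-3*s^2 + 4*s - 1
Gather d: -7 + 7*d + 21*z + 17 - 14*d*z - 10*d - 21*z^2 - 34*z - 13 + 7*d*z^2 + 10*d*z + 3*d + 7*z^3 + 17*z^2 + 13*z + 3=d*(7*z^2 - 4*z) + 7*z^3 - 4*z^2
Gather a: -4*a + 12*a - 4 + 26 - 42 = 8*a - 20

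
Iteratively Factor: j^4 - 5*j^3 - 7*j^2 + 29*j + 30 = (j - 3)*(j^3 - 2*j^2 - 13*j - 10) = (j - 3)*(j + 1)*(j^2 - 3*j - 10) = (j - 5)*(j - 3)*(j + 1)*(j + 2)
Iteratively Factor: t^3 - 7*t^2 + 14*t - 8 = (t - 1)*(t^2 - 6*t + 8) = (t - 2)*(t - 1)*(t - 4)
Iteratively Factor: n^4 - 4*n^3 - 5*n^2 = (n)*(n^3 - 4*n^2 - 5*n) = n^2*(n^2 - 4*n - 5) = n^2*(n + 1)*(n - 5)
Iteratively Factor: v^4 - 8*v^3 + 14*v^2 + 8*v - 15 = (v - 3)*(v^3 - 5*v^2 - v + 5) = (v - 3)*(v + 1)*(v^2 - 6*v + 5) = (v - 5)*(v - 3)*(v + 1)*(v - 1)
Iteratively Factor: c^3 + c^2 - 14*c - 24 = (c + 3)*(c^2 - 2*c - 8) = (c + 2)*(c + 3)*(c - 4)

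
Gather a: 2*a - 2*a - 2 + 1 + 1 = 0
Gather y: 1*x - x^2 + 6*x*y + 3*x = -x^2 + 6*x*y + 4*x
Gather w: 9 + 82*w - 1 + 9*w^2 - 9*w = 9*w^2 + 73*w + 8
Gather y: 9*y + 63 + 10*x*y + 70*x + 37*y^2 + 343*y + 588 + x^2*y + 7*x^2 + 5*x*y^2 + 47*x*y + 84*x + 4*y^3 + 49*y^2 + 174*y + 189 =7*x^2 + 154*x + 4*y^3 + y^2*(5*x + 86) + y*(x^2 + 57*x + 526) + 840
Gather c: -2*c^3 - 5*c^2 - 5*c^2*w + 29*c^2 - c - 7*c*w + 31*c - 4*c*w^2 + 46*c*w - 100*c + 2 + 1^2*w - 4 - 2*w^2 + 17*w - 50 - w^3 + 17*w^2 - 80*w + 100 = -2*c^3 + c^2*(24 - 5*w) + c*(-4*w^2 + 39*w - 70) - w^3 + 15*w^2 - 62*w + 48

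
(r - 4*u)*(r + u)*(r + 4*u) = r^3 + r^2*u - 16*r*u^2 - 16*u^3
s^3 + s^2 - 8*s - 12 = (s - 3)*(s + 2)^2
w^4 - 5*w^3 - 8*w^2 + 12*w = w*(w - 6)*(w - 1)*(w + 2)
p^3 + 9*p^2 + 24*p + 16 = (p + 1)*(p + 4)^2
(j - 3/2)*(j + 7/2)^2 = j^3 + 11*j^2/2 + 7*j/4 - 147/8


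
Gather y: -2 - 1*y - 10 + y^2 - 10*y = y^2 - 11*y - 12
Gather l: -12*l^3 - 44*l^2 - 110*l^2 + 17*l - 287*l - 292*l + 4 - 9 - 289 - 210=-12*l^3 - 154*l^2 - 562*l - 504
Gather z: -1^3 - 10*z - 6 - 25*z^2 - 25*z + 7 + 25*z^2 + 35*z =0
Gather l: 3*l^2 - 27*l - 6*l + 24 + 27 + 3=3*l^2 - 33*l + 54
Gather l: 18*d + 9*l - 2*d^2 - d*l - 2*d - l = -2*d^2 + 16*d + l*(8 - d)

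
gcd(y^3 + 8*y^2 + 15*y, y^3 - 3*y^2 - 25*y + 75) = y + 5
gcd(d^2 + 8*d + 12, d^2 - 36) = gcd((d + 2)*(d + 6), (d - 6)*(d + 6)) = d + 6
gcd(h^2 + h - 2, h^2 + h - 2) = h^2 + h - 2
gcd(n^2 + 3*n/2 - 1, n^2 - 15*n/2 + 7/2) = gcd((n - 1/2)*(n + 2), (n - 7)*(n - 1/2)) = n - 1/2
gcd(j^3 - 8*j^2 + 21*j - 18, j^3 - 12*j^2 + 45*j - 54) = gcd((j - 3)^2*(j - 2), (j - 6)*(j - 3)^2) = j^2 - 6*j + 9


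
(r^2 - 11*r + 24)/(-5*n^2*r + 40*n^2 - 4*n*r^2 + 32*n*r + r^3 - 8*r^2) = (r - 3)/(-5*n^2 - 4*n*r + r^2)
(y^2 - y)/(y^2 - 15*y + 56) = y*(y - 1)/(y^2 - 15*y + 56)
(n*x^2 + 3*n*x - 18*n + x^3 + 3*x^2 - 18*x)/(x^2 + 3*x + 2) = (n*x^2 + 3*n*x - 18*n + x^3 + 3*x^2 - 18*x)/(x^2 + 3*x + 2)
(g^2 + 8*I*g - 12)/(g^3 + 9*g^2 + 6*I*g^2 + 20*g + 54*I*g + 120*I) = (g + 2*I)/(g^2 + 9*g + 20)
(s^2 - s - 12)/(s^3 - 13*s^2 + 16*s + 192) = (s - 4)/(s^2 - 16*s + 64)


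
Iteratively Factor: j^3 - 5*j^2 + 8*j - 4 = (j - 2)*(j^2 - 3*j + 2) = (j - 2)*(j - 1)*(j - 2)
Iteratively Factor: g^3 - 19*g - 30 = (g + 2)*(g^2 - 2*g - 15) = (g + 2)*(g + 3)*(g - 5)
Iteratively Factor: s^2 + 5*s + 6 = (s + 2)*(s + 3)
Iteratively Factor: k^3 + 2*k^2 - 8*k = (k)*(k^2 + 2*k - 8) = k*(k + 4)*(k - 2)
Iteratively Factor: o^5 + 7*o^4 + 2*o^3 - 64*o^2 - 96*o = (o + 4)*(o^4 + 3*o^3 - 10*o^2 - 24*o) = o*(o + 4)*(o^3 + 3*o^2 - 10*o - 24) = o*(o + 4)^2*(o^2 - o - 6) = o*(o - 3)*(o + 4)^2*(o + 2)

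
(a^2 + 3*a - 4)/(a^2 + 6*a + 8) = (a - 1)/(a + 2)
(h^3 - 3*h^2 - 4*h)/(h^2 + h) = h - 4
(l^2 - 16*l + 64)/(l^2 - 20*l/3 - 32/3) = 3*(l - 8)/(3*l + 4)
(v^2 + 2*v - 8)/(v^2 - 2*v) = (v + 4)/v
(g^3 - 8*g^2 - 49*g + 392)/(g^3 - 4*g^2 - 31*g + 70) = (g^2 - g - 56)/(g^2 + 3*g - 10)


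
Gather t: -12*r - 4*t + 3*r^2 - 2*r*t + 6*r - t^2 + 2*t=3*r^2 - 6*r - t^2 + t*(-2*r - 2)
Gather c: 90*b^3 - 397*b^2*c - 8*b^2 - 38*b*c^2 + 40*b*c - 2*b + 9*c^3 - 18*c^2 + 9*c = 90*b^3 - 8*b^2 - 2*b + 9*c^3 + c^2*(-38*b - 18) + c*(-397*b^2 + 40*b + 9)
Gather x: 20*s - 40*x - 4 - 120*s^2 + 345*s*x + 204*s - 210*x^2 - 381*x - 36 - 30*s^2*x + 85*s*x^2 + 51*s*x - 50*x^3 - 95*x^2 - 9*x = -120*s^2 + 224*s - 50*x^3 + x^2*(85*s - 305) + x*(-30*s^2 + 396*s - 430) - 40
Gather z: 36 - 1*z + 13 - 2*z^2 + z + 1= 50 - 2*z^2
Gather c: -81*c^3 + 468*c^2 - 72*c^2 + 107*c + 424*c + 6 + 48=-81*c^3 + 396*c^2 + 531*c + 54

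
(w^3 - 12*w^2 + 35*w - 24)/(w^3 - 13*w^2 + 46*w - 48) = (w - 1)/(w - 2)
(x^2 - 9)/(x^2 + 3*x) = (x - 3)/x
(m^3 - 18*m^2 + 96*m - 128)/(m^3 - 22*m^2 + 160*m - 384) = (m - 2)/(m - 6)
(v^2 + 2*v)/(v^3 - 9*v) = (v + 2)/(v^2 - 9)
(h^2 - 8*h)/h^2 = (h - 8)/h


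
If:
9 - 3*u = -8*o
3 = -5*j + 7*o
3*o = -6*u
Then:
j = -183/95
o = -18/19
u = 9/19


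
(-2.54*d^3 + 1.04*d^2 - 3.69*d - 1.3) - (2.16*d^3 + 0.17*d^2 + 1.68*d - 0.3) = -4.7*d^3 + 0.87*d^2 - 5.37*d - 1.0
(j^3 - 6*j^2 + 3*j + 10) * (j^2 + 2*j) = j^5 - 4*j^4 - 9*j^3 + 16*j^2 + 20*j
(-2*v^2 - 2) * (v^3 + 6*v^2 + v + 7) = -2*v^5 - 12*v^4 - 4*v^3 - 26*v^2 - 2*v - 14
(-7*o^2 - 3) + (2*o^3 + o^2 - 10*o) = 2*o^3 - 6*o^2 - 10*o - 3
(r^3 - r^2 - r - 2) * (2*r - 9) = 2*r^4 - 11*r^3 + 7*r^2 + 5*r + 18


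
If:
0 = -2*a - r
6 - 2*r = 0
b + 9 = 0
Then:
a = -3/2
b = -9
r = 3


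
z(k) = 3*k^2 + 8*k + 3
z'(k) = 6*k + 8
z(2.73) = 47.20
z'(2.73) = 24.38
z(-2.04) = -0.84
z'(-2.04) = -4.24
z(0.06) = 3.49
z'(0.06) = 8.36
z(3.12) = 57.16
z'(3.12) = 26.72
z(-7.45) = 109.91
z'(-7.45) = -36.70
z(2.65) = 45.27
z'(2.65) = 23.90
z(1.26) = 17.84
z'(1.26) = 15.56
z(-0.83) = -1.57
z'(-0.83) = 3.02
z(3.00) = 54.00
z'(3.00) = 26.00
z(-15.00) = 558.00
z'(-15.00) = -82.00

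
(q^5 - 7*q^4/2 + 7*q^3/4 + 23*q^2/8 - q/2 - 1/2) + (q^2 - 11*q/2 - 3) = q^5 - 7*q^4/2 + 7*q^3/4 + 31*q^2/8 - 6*q - 7/2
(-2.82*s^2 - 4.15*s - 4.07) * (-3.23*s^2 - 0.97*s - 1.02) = 9.1086*s^4 + 16.1399*s^3 + 20.048*s^2 + 8.1809*s + 4.1514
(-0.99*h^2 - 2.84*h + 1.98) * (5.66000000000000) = -5.6034*h^2 - 16.0744*h + 11.2068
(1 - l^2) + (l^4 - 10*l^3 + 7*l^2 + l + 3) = l^4 - 10*l^3 + 6*l^2 + l + 4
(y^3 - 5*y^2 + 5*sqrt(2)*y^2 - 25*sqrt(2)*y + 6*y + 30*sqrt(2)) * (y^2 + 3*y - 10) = y^5 - 2*y^4 + 5*sqrt(2)*y^4 - 19*y^3 - 10*sqrt(2)*y^3 - 95*sqrt(2)*y^2 + 68*y^2 - 60*y + 340*sqrt(2)*y - 300*sqrt(2)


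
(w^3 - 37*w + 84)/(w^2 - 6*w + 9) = (w^2 + 3*w - 28)/(w - 3)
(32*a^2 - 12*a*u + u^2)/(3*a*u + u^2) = (32*a^2 - 12*a*u + u^2)/(u*(3*a + u))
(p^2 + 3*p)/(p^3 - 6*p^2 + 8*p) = (p + 3)/(p^2 - 6*p + 8)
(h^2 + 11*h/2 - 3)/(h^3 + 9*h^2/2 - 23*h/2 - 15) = (2*h - 1)/(2*h^2 - 3*h - 5)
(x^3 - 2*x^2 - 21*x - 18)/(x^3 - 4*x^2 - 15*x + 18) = (x + 1)/(x - 1)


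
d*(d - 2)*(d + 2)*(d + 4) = d^4 + 4*d^3 - 4*d^2 - 16*d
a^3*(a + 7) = a^4 + 7*a^3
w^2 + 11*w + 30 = (w + 5)*(w + 6)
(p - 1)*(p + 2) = p^2 + p - 2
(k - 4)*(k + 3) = k^2 - k - 12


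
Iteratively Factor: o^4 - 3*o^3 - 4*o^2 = (o)*(o^3 - 3*o^2 - 4*o) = o^2*(o^2 - 3*o - 4) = o^2*(o + 1)*(o - 4)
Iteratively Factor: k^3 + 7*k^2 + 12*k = (k)*(k^2 + 7*k + 12) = k*(k + 4)*(k + 3)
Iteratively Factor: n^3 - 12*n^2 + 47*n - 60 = (n - 4)*(n^2 - 8*n + 15) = (n - 4)*(n - 3)*(n - 5)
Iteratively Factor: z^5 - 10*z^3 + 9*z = (z - 3)*(z^4 + 3*z^3 - z^2 - 3*z) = (z - 3)*(z + 1)*(z^3 + 2*z^2 - 3*z) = (z - 3)*(z - 1)*(z + 1)*(z^2 + 3*z) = (z - 3)*(z - 1)*(z + 1)*(z + 3)*(z)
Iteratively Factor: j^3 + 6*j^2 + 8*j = (j + 2)*(j^2 + 4*j) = (j + 2)*(j + 4)*(j)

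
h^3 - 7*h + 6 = (h - 2)*(h - 1)*(h + 3)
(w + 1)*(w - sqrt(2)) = w^2 - sqrt(2)*w + w - sqrt(2)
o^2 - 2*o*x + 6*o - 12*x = (o + 6)*(o - 2*x)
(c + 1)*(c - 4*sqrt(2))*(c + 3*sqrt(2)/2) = c^3 - 5*sqrt(2)*c^2/2 + c^2 - 12*c - 5*sqrt(2)*c/2 - 12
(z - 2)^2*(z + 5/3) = z^3 - 7*z^2/3 - 8*z/3 + 20/3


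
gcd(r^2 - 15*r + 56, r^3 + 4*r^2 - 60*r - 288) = r - 8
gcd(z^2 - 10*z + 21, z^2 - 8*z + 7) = z - 7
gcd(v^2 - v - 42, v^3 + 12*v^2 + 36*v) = v + 6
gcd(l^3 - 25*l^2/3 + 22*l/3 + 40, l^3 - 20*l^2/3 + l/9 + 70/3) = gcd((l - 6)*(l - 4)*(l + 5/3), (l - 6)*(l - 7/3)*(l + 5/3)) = l^2 - 13*l/3 - 10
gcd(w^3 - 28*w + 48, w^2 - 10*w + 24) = w - 4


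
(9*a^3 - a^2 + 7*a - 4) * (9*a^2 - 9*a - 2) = 81*a^5 - 90*a^4 + 54*a^3 - 97*a^2 + 22*a + 8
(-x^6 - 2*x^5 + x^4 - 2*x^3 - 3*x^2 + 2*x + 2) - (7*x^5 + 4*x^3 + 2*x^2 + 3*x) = -x^6 - 9*x^5 + x^4 - 6*x^3 - 5*x^2 - x + 2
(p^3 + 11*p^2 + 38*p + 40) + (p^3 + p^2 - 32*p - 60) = 2*p^3 + 12*p^2 + 6*p - 20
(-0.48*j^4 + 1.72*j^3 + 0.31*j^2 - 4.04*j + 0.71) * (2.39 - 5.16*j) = 2.4768*j^5 - 10.0224*j^4 + 2.5112*j^3 + 21.5873*j^2 - 13.3192*j + 1.6969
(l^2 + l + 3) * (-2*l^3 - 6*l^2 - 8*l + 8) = -2*l^5 - 8*l^4 - 20*l^3 - 18*l^2 - 16*l + 24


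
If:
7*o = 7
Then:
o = 1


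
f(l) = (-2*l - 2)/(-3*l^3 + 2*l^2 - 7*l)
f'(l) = (-2*l - 2)*(9*l^2 - 4*l + 7)/(-3*l^3 + 2*l^2 - 7*l)^2 - 2/(-3*l^3 + 2*l^2 - 7*l)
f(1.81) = 0.24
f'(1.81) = -0.20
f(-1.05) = 0.01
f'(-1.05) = -0.14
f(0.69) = 0.69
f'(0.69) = -0.81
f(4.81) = 0.04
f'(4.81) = -0.02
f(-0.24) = -0.83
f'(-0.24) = -4.91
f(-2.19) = 0.04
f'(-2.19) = 0.01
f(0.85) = 0.58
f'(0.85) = -0.61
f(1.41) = 0.34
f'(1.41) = -0.31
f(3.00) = 0.10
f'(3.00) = -0.06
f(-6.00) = 0.01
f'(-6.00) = 0.00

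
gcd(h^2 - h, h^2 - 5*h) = h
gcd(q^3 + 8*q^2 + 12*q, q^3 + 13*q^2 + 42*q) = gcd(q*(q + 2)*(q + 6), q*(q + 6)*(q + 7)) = q^2 + 6*q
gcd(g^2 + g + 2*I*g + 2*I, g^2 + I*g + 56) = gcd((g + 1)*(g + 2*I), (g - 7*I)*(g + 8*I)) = 1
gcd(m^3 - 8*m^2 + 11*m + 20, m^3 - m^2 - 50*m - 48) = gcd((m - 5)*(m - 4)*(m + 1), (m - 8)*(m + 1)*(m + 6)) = m + 1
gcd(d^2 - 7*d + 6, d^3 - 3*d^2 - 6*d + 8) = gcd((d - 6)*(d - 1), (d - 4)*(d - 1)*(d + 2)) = d - 1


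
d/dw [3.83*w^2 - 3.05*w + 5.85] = 7.66*w - 3.05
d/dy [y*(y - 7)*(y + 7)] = 3*y^2 - 49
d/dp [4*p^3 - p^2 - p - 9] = 12*p^2 - 2*p - 1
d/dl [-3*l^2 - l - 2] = -6*l - 1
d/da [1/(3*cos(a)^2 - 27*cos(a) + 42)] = (2*cos(a) - 9)*sin(a)/(3*(cos(a)^2 - 9*cos(a) + 14)^2)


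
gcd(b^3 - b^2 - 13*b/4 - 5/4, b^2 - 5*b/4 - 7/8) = b + 1/2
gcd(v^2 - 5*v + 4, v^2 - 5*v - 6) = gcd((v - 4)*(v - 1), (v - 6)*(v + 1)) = 1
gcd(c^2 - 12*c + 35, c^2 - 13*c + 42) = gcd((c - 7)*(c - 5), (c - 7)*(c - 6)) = c - 7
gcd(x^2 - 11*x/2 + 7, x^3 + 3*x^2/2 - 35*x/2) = x - 7/2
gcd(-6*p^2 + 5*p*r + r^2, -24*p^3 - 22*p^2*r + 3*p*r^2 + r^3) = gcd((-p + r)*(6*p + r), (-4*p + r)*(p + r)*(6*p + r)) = 6*p + r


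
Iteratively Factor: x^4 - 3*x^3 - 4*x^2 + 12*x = (x)*(x^3 - 3*x^2 - 4*x + 12) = x*(x + 2)*(x^2 - 5*x + 6) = x*(x - 2)*(x + 2)*(x - 3)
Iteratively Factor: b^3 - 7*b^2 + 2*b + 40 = (b + 2)*(b^2 - 9*b + 20) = (b - 4)*(b + 2)*(b - 5)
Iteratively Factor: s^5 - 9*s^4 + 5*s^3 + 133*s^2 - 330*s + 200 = (s - 5)*(s^4 - 4*s^3 - 15*s^2 + 58*s - 40) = (s - 5)^2*(s^3 + s^2 - 10*s + 8) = (s - 5)^2*(s - 1)*(s^2 + 2*s - 8) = (s - 5)^2*(s - 2)*(s - 1)*(s + 4)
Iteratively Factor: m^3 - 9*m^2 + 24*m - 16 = (m - 4)*(m^2 - 5*m + 4) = (m - 4)*(m - 1)*(m - 4)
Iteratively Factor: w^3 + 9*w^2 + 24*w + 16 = (w + 4)*(w^2 + 5*w + 4) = (w + 4)^2*(w + 1)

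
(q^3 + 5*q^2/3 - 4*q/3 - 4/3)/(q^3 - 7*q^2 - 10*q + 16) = (q + 2/3)/(q - 8)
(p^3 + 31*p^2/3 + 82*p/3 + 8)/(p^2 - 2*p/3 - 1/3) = (p^2 + 10*p + 24)/(p - 1)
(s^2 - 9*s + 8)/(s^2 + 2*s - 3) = (s - 8)/(s + 3)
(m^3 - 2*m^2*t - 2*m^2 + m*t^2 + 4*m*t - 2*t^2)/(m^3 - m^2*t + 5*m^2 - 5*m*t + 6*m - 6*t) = (m^2 - m*t - 2*m + 2*t)/(m^2 + 5*m + 6)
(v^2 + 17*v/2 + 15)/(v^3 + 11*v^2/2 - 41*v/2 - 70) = (v + 6)/(v^2 + 3*v - 28)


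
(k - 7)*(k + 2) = k^2 - 5*k - 14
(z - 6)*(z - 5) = z^2 - 11*z + 30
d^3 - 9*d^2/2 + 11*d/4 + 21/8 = (d - 7/2)*(d - 3/2)*(d + 1/2)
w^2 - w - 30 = (w - 6)*(w + 5)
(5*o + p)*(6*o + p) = 30*o^2 + 11*o*p + p^2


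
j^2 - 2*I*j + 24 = (j - 6*I)*(j + 4*I)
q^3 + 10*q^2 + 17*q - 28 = (q - 1)*(q + 4)*(q + 7)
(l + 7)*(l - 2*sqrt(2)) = l^2 - 2*sqrt(2)*l + 7*l - 14*sqrt(2)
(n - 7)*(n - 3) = n^2 - 10*n + 21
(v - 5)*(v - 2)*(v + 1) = v^3 - 6*v^2 + 3*v + 10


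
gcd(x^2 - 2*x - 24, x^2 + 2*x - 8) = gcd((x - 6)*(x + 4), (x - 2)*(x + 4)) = x + 4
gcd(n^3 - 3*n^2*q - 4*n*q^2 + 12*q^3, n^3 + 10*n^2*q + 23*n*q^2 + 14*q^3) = n + 2*q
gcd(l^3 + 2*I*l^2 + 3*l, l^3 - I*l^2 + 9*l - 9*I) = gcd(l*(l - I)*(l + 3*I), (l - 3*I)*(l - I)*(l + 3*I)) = l^2 + 2*I*l + 3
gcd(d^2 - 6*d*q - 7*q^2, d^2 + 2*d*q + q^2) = d + q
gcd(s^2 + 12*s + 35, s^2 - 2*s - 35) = s + 5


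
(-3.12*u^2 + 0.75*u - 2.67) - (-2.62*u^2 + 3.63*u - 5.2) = -0.5*u^2 - 2.88*u + 2.53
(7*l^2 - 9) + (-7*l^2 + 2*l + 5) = 2*l - 4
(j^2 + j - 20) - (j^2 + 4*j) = -3*j - 20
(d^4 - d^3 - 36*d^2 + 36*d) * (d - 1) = d^5 - 2*d^4 - 35*d^3 + 72*d^2 - 36*d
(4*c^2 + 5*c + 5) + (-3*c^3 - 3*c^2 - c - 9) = -3*c^3 + c^2 + 4*c - 4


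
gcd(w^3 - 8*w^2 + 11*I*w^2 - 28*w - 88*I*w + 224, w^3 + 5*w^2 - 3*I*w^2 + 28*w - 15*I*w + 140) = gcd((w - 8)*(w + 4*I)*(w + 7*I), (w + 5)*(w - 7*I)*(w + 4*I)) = w + 4*I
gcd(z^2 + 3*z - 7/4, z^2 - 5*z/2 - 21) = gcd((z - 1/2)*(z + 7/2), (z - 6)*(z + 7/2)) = z + 7/2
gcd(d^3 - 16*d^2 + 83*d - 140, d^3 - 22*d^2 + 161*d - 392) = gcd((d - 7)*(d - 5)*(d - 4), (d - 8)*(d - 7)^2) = d - 7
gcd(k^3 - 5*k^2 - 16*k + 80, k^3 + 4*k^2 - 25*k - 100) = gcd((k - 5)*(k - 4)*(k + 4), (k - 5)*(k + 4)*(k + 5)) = k^2 - k - 20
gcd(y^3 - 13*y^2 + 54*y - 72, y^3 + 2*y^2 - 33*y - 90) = y - 6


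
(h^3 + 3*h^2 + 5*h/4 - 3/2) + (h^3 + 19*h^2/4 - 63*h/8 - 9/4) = 2*h^3 + 31*h^2/4 - 53*h/8 - 15/4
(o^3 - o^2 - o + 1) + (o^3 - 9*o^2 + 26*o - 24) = 2*o^3 - 10*o^2 + 25*o - 23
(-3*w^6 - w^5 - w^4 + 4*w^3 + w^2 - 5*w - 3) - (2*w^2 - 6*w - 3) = -3*w^6 - w^5 - w^4 + 4*w^3 - w^2 + w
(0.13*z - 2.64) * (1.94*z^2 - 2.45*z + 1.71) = 0.2522*z^3 - 5.4401*z^2 + 6.6903*z - 4.5144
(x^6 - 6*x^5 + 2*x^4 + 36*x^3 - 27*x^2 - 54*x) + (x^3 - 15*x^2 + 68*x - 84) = x^6 - 6*x^5 + 2*x^4 + 37*x^3 - 42*x^2 + 14*x - 84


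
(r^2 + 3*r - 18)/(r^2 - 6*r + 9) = (r + 6)/(r - 3)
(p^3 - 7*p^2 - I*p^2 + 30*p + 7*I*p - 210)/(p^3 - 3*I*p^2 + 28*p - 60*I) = (p - 7)/(p - 2*I)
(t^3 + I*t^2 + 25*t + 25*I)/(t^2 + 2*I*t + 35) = (t^2 + 6*I*t - 5)/(t + 7*I)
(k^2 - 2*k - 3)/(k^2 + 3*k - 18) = (k + 1)/(k + 6)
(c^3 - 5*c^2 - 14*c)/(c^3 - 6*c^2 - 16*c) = (c - 7)/(c - 8)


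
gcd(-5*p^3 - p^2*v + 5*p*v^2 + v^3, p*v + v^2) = p + v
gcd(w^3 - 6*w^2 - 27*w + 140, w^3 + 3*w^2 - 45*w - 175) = w^2 - 2*w - 35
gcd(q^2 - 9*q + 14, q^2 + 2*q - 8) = q - 2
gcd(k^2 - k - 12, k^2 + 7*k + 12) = k + 3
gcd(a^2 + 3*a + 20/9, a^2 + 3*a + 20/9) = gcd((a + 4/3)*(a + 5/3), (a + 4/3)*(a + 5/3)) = a^2 + 3*a + 20/9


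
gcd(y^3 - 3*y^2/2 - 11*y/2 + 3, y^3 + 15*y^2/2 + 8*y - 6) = y^2 + 3*y/2 - 1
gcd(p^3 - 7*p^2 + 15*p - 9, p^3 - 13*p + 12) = p^2 - 4*p + 3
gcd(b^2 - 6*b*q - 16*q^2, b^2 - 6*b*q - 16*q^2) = -b^2 + 6*b*q + 16*q^2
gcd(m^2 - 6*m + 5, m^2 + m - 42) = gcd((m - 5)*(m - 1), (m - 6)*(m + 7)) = 1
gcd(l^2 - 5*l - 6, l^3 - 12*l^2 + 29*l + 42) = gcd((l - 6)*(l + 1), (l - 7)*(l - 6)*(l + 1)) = l^2 - 5*l - 6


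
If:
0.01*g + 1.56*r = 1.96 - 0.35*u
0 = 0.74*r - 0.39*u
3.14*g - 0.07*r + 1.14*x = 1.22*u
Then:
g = 0.667046477836847 - 0.361821732443887*x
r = 0.00162682125493562*x + 0.878255151875071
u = 0.00308678904782657*x + 1.66643285227578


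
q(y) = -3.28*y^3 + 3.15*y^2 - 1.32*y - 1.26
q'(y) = -9.84*y^2 + 6.3*y - 1.32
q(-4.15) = 292.90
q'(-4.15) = -196.93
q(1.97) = -16.71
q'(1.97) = -27.10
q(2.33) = -28.72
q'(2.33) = -40.06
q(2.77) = -50.46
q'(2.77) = -59.37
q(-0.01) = -1.25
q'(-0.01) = -1.38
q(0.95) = -2.48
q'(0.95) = -4.22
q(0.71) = -1.78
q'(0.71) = -1.81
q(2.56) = -39.02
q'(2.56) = -49.68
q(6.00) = -604.26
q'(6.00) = -317.76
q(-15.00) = 11797.29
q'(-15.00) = -2309.82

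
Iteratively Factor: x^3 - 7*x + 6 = (x - 2)*(x^2 + 2*x - 3) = (x - 2)*(x + 3)*(x - 1)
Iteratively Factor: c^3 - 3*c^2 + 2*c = (c - 1)*(c^2 - 2*c) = (c - 2)*(c - 1)*(c)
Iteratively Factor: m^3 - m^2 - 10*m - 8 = (m + 2)*(m^2 - 3*m - 4) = (m + 1)*(m + 2)*(m - 4)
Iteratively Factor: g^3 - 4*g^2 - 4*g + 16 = (g - 2)*(g^2 - 2*g - 8) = (g - 2)*(g + 2)*(g - 4)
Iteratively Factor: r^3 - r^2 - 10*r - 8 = (r - 4)*(r^2 + 3*r + 2) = (r - 4)*(r + 1)*(r + 2)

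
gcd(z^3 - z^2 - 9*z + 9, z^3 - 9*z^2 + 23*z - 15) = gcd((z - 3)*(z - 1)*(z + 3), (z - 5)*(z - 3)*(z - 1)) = z^2 - 4*z + 3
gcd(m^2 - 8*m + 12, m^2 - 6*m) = m - 6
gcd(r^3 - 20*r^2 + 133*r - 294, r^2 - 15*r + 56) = r - 7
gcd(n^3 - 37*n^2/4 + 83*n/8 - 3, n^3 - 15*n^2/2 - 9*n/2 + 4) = n^2 - 17*n/2 + 4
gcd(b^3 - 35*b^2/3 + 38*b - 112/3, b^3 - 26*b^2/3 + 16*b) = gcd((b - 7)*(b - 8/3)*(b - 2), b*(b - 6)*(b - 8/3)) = b - 8/3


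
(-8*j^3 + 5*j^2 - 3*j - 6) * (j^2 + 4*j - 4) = -8*j^5 - 27*j^4 + 49*j^3 - 38*j^2 - 12*j + 24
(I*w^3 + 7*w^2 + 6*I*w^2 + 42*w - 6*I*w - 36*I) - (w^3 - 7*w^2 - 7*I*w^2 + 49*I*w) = -w^3 + I*w^3 + 14*w^2 + 13*I*w^2 + 42*w - 55*I*w - 36*I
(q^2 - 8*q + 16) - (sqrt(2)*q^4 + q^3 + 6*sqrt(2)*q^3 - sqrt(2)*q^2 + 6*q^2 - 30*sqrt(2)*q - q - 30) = -sqrt(2)*q^4 - 6*sqrt(2)*q^3 - q^3 - 5*q^2 + sqrt(2)*q^2 - 7*q + 30*sqrt(2)*q + 46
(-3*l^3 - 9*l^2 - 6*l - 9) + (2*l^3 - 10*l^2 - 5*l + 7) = -l^3 - 19*l^2 - 11*l - 2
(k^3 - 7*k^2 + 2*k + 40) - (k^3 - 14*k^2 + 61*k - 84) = 7*k^2 - 59*k + 124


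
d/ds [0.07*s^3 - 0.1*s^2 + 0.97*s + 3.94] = 0.21*s^2 - 0.2*s + 0.97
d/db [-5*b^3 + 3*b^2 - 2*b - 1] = -15*b^2 + 6*b - 2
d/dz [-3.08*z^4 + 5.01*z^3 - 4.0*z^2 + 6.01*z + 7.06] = -12.32*z^3 + 15.03*z^2 - 8.0*z + 6.01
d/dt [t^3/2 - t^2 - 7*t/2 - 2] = 3*t^2/2 - 2*t - 7/2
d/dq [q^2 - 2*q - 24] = 2*q - 2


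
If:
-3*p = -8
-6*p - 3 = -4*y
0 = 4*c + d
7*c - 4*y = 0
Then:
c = 19/7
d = -76/7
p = 8/3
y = 19/4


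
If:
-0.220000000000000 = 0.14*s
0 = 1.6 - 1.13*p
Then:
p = 1.42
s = -1.57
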